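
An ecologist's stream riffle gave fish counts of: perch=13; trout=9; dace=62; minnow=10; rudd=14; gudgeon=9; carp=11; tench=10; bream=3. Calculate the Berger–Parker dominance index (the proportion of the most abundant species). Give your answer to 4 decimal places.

Total N = 13+9+62+10+14+9+11+10+3 = 141, so the proportions are 0.092199, 0.06383, 0.439716, 0.070922, 0.099291, 0.06383, 0.078014, 0.070922, 0.021277 (working shown to 6 dp, full precision carried).
The largest proportion is 0.439716, i.e. d = 0.4397 to 4 decimal places.

0.4397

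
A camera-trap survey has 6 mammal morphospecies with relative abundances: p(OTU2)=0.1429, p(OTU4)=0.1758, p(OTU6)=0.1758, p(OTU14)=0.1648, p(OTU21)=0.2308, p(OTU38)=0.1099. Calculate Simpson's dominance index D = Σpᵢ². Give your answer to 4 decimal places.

0.1747

D = 0.1429² + 0.1758² + 0.1758² + 0.1648² + 0.2308² + 0.1099² = 0.020420 + 0.030906 + 0.030906 + 0.027159 + 0.053269 + 0.012078 = 0.174737 (working shown to 6 dp, full precision carried).
To 4 decimal places, D = 0.1747.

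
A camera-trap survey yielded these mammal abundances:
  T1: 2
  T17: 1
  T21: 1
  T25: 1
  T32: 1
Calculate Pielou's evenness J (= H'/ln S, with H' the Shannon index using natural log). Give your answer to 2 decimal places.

Total N = 2+1+1+1+1 = 6, so the proportions are 0.3333, 0.1667, 0.1667, 0.1667, 0.1667 (working shown to 4 dp, full precision carried).
H' = −Σ pᵢ ln pᵢ = −((-0.3662) + (-0.2986) + (-0.2986) + (-0.2986) + (-0.2986)) = 1.5607.
With S = 5 species, ln S = 1.6094, so J = 1.5607/1.6094 = 0.9697, i.e. 0.97 to 2 decimal places.

0.97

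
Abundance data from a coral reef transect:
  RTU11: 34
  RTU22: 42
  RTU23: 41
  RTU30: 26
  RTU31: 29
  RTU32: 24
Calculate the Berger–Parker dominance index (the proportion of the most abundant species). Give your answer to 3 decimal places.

0.214

Total N = 34+42+41+26+29+24 = 196, so the proportions are 0.17347, 0.21429, 0.20918, 0.13265, 0.14796, 0.12245 (working shown to 5 dp, full precision carried).
The largest proportion is 0.21429, i.e. d = 0.214 to 3 decimal places.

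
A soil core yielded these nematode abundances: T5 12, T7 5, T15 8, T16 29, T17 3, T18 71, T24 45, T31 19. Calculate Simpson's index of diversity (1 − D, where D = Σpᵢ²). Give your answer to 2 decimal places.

Total N = 12+5+8+29+3+71+45+19 = 192, so the proportions are 0.0625, 0.026, 0.0417, 0.151, 0.0156, 0.3698, 0.2344, 0.099 (working shown to 4 dp, full precision carried).
D = 0.0625² + 0.026² + 0.0417² + 0.151² + 0.0156² + 0.3698² + 0.2344² + 0.099² = 0.0039 + 0.0007 + 0.0017 + 0.0228 + 0.0002 + 0.1367 + 0.0549 + 0.0098 = 0.2308.
So 1 − D = 0.7692, i.e. 0.77 to 2 decimal places.

0.77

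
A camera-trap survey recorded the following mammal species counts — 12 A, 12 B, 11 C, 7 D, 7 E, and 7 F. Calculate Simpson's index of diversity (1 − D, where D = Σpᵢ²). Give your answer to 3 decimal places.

Total N = 12+12+11+7+7+7 = 56, so the proportions are 0.21429, 0.21429, 0.19643, 0.125, 0.125, 0.125 (working shown to 5 dp, full precision carried).
D = 0.21429² + 0.21429² + 0.19643² + 0.125² + 0.125² + 0.125² = 0.04592 + 0.04592 + 0.03858 + 0.01562 + 0.01562 + 0.01562 = 0.17730.
So 1 − D = 0.82270, i.e. 0.823 to 3 decimal places.

0.823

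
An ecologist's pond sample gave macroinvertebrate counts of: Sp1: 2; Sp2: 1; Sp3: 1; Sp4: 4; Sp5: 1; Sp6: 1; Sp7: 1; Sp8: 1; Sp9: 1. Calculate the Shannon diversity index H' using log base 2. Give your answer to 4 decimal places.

Total N = 2+1+1+4+1+1+1+1+1 = 13, so the proportions are 0.153846, 0.076923, 0.076923, 0.307692, 0.076923, 0.076923, 0.076923, 0.076923, 0.076923 (working shown to 6 dp, full precision carried).
Each pᵢ log₂ pᵢ term: 0.153846×(-2.700440)=-0.415452, 0.076923×(-3.700440)=-0.284649, 0.076923×(-3.700440)=-0.284649, 0.307692×(-1.700440)=-0.523212, 0.076923×(-3.700440)=-0.284649, 0.076923×(-3.700440)=-0.284649, 0.076923×(-3.700440)=-0.284649, 0.076923×(-3.700440)=-0.284649, 0.076923×(-3.700440)=-0.284649.
Sum = -2.931209, so H' = 2.9312.

2.9312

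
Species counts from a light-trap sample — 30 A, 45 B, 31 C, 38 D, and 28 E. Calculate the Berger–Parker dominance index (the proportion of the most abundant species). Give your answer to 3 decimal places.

Total N = 30+45+31+38+28 = 172, so the proportions are 0.17442, 0.26163, 0.18023, 0.22093, 0.16279 (working shown to 5 dp, full precision carried).
The largest proportion is 0.26163, i.e. d = 0.262 to 3 decimal places.

0.262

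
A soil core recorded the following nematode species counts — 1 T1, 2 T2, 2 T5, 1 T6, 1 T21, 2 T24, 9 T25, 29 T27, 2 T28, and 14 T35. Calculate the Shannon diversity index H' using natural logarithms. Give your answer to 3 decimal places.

1.605

Total N = 1+2+2+1+1+2+9+29+2+14 = 63, so the proportions are 0.01587, 0.03175, 0.03175, 0.01587, 0.01587, 0.03175, 0.14286, 0.46032, 0.03175, 0.22222 (working shown to 5 dp, full precision carried).
Each pᵢ ln pᵢ term: 0.01587×(-4.14313)=-0.06576, 0.03175×(-3.44999)=-0.10952, 0.03175×(-3.44999)=-0.10952, 0.01587×(-4.14313)=-0.06576, 0.01587×(-4.14313)=-0.06576, 0.03175×(-3.44999)=-0.10952, 0.14286×(-1.94591)=-0.27799, 0.46032×(-0.77584)=-0.35713, 0.03175×(-3.44999)=-0.10952, 0.22222×(-1.50408)=-0.33424.
Sum = -1.60474, so H' = 1.605.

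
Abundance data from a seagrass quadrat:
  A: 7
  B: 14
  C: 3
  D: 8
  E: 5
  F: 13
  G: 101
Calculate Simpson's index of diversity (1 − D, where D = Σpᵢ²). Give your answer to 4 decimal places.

0.5302

Total N = 7+14+3+8+5+13+101 = 151, so the proportions are 0.046358, 0.092715, 0.019868, 0.05298, 0.033113, 0.086093, 0.668874 (working shown to 6 dp, full precision carried).
D = 0.046358² + 0.092715² + 0.019868² + 0.05298² + 0.033113² + 0.086093² + 0.668874² = 0.002149 + 0.008596 + 0.000395 + 0.002807 + 0.001096 + 0.007412 + 0.447393 = 0.469848.
So 1 − D = 0.530152, i.e. 0.5302 to 4 decimal places.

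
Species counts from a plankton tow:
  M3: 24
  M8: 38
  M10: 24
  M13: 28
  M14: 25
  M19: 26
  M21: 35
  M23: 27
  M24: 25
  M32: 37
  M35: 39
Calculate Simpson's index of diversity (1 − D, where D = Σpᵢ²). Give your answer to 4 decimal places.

Total N = 24+38+24+28+25+26+35+27+25+37+39 = 328, so the proportions are 0.073171, 0.115854, 0.073171, 0.085366, 0.07622, 0.079268, 0.106707, 0.082317, 0.07622, 0.112805, 0.118902 (working shown to 6 dp, full precision carried).
D = 0.073171² + 0.115854² + 0.073171² + 0.085366² + 0.07622² + 0.079268² + 0.106707² + 0.082317² + 0.07622² + 0.112805² + 0.118902² = 0.005354 + 0.013422 + 0.005354 + 0.007287 + 0.005809 + 0.006283 + 0.011386 + 0.006776 + 0.005809 + 0.012725 + 0.014138 = 0.094345.
So 1 − D = 0.905655, i.e. 0.9057 to 4 decimal places.

0.9057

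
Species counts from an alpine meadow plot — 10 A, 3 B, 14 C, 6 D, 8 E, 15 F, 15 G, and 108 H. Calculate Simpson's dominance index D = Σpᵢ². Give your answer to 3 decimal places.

0.391

Total N = 10+3+14+6+8+15+15+108 = 179, so the proportions are 0.05587, 0.01676, 0.07821, 0.03352, 0.04469, 0.0838, 0.0838, 0.60335 (working shown to 5 dp, full precision carried).
D = 0.05587² + 0.01676² + 0.07821² + 0.03352² + 0.04469² + 0.0838² + 0.0838² + 0.60335² = 0.00312 + 0.00028 + 0.00612 + 0.00112 + 0.00200 + 0.00702 + 0.00702 + 0.36403 = 0.39072.
To 3 decimal places, D = 0.391.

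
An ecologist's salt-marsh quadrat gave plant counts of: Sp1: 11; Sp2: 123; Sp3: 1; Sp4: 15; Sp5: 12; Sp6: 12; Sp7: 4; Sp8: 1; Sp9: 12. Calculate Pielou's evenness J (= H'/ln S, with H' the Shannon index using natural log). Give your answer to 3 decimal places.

0.594

Total N = 11+123+1+15+12+12+4+1+12 = 191, so the proportions are 0.05759, 0.64398, 0.00524, 0.07853, 0.06283, 0.06283, 0.02094, 0.00524, 0.06283 (working shown to 5 dp, full precision carried).
H' = −Σ pᵢ ln pᵢ = −((-0.16439) + (-0.28341) + (-0.02750) + (-0.19981) + (-0.17387) + (-0.17387) + (-0.08096) + (-0.02750) + (-0.17387)) = 1.30516.
With S = 9 species, ln S = 2.19722, so J = 1.30516/2.19722 = 0.59401, i.e. 0.594 to 3 decimal places.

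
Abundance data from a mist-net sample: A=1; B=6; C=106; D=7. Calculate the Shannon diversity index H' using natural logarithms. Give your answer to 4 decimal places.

0.4650

Total N = 1+6+106+7 = 120, so the proportions are 0.008333, 0.05, 0.883333, 0.058333 (working shown to 6 dp, full precision carried).
Each pᵢ ln pᵢ term: 0.008333×(-4.787492)=-0.039896, 0.05×(-2.995732)=-0.149787, 0.883333×(-0.124053)=-0.109580, 0.058333×(-2.841582)=-0.165759.
Sum = -0.465021, so H' = 0.4650.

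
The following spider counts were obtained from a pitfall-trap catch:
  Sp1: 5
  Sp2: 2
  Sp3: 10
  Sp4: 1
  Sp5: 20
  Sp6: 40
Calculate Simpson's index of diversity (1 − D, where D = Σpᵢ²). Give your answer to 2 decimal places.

Total N = 5+2+10+1+20+40 = 78, so the proportions are 0.0641, 0.0256, 0.1282, 0.0128, 0.2564, 0.5128 (working shown to 4 dp, full precision carried).
D = 0.0641² + 0.0256² + 0.1282² + 0.0128² + 0.2564² + 0.5128² = 0.0041 + 0.0007 + 0.0164 + 0.0002 + 0.0657 + 0.2630 = 0.3501.
So 1 − D = 0.6499, i.e. 0.65 to 2 decimal places.

0.65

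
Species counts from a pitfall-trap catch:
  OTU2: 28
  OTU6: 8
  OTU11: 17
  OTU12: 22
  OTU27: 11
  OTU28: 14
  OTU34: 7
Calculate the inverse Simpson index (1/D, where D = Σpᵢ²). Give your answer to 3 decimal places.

5.762

Total N = 28+8+17+22+11+14+7 = 107, so the proportions are 0.2616822, 0.0747664, 0.1588785, 0.2056075, 0.1028037, 0.1308411, 0.0654206 (working shown to 7 dp, full precision carried).
D = 0.2616822² + 0.0747664² + 0.1588785² + 0.2056075² + 0.1028037² + 0.1308411² + 0.0654206² = 0.0684776 + 0.0055900 + 0.0252424 + 0.0422744 + 0.0105686 + 0.0171194 + 0.0042798 = 0.1735523.
So 1/D = 5.76195, i.e. 5.762 to 3 decimal places.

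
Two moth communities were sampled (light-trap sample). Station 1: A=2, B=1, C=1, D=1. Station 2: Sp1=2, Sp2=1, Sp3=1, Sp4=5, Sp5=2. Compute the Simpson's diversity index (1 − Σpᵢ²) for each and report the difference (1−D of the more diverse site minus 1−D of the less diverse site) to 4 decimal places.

0.0093

Station 1: N=5, proportions 0.4, 0.2, 0.2, 0.2, giving 1−D = 0.720000 (working shown to 6 dp, full precision carried).
Station 2: N=11, proportions 0.181818, 0.090909, 0.090909, 0.454545, 0.181818, giving 1−D = 0.710744.
Difference = |0.720000 − 0.710744| = 0.009256, i.e. 0.0093 to 4 decimal places.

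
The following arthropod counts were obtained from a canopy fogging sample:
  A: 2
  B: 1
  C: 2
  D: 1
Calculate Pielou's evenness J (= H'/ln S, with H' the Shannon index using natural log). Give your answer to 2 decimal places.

Total N = 2+1+2+1 = 6, so the proportions are 0.3333, 0.1667, 0.3333, 0.1667 (working shown to 4 dp, full precision carried).
H' = −Σ pᵢ ln pᵢ = −((-0.3662) + (-0.2986) + (-0.3662) + (-0.2986)) = 1.3297.
With S = 4 species, ln S = 1.3863, so J = 1.3297/1.3863 = 0.9591, i.e. 0.96 to 2 decimal places.

0.96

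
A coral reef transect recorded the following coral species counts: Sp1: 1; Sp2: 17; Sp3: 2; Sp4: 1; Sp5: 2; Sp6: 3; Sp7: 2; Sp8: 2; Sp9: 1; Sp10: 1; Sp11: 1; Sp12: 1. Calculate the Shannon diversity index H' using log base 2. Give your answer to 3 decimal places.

Total N = 1+17+2+1+2+3+2+2+1+1+1+1 = 34, so the proportions are 0.02941, 0.5, 0.05882, 0.02941, 0.05882, 0.08824, 0.05882, 0.05882, 0.02941, 0.02941, 0.02941, 0.02941 (working shown to 5 dp, full precision carried).
Each pᵢ log₂ pᵢ term: 0.02941×(-5.08746)=-0.14963, 0.5×(-1.00000)=-0.50000, 0.05882×(-4.08746)=-0.24044, 0.02941×(-5.08746)=-0.14963, 0.05882×(-4.08746)=-0.24044, 0.08824×(-3.50250)=-0.30904, 0.05882×(-4.08746)=-0.24044, 0.05882×(-4.08746)=-0.24044, 0.02941×(-5.08746)=-0.14963, 0.02941×(-5.08746)=-0.14963, 0.02941×(-5.08746)=-0.14963, 0.02941×(-5.08746)=-0.14963.
Sum = -2.66859, so H' = 2.669.

2.669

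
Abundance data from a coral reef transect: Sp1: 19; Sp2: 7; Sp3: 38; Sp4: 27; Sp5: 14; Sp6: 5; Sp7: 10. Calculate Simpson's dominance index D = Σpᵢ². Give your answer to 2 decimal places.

0.20

Total N = 19+7+38+27+14+5+10 = 120, so the proportions are 0.1583, 0.0583, 0.3167, 0.225, 0.1167, 0.0417, 0.0833 (working shown to 4 dp, full precision carried).
D = 0.1583² + 0.0583² + 0.3167² + 0.225² + 0.1167² + 0.0417² + 0.0833² = 0.0251 + 0.0034 + 0.1003 + 0.0506 + 0.0136 + 0.0017 + 0.0069 = 0.2017.
To 2 decimal places, D = 0.20.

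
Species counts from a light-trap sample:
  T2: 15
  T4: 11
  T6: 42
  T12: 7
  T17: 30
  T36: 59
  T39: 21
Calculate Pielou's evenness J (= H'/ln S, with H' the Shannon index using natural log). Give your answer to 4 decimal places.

0.8934

Total N = 15+11+42+7+30+59+21 = 185, so the proportions are 0.081081, 0.059459, 0.227027, 0.037838, 0.162162, 0.318919, 0.113514 (working shown to 6 dp, full precision carried).
H' = −Σ pᵢ ln pᵢ = −((-0.203700) + (-0.167822) + (-0.336610) + (-0.123898) + (-0.294999) + (-0.364466) + (-0.246986)) = 1.738482.
With S = 7 species, ln S = 1.945910, so J = 1.738482/1.945910 = 0.893403, i.e. 0.8934 to 4 decimal places.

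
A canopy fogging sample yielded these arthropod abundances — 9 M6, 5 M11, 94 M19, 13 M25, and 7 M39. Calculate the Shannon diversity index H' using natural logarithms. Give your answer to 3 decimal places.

Total N = 9+5+94+13+7 = 128, so the proportions are 0.07031, 0.03906, 0.73438, 0.10156, 0.05469 (working shown to 5 dp, full precision carried).
Each pᵢ ln pᵢ term: 0.07031×(-2.65481)=-0.18667, 0.03906×(-3.24259)=-0.12666, 0.73438×(-0.30874)=-0.22673, 0.10156×(-2.28708)=-0.23228, 0.05469×(-2.90612)=-0.15893.
Sum = -0.93127, so H' = 0.931.

0.931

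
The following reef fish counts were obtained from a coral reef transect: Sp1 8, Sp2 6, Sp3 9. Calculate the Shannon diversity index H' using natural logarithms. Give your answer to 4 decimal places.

Total N = 8+6+9 = 23, so the proportions are 0.347826, 0.26087, 0.391304 (working shown to 6 dp, full precision carried).
Each pᵢ ln pᵢ term: 0.347826×(-1.056053)=-0.367323, 0.26087×(-1.343735)=-0.350539, 0.391304×(-0.938270)=-0.367149.
Sum = -1.085011, so H' = 1.0850.

1.0850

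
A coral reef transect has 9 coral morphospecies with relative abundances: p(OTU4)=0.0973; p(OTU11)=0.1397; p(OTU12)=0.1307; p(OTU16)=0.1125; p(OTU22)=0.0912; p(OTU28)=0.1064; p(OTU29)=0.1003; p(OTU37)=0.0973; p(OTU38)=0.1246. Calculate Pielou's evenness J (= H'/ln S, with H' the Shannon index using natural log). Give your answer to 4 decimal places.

0.9954

H' = −Σ pᵢ ln pᵢ = −((-0.226705) + (-0.274966) + (-0.265955) + (-0.245790) + (-0.218397) + (-0.238394) + (-0.230649) + (-0.226705) + (-0.259498)) = 2.187058 (working shown to 6 dp, full precision carried).
With S = 9 species, ln S = 2.197225, so J = 2.187058/2.197225 = 0.995373, i.e. 0.9954 to 4 decimal places.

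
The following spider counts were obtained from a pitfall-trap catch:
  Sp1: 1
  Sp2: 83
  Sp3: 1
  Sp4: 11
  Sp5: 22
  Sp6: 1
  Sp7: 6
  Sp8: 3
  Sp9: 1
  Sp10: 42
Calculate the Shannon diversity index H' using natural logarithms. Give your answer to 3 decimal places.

Total N = 1+83+1+11+22+1+6+3+1+42 = 171, so the proportions are 0.00585, 0.48538, 0.00585, 0.06433, 0.12865, 0.00585, 0.03509, 0.01754, 0.00585, 0.24561 (working shown to 5 dp, full precision carried).
Each pᵢ ln pᵢ term: 0.00585×(-5.14166)=-0.03007, 0.48538×(-0.72282)=-0.35084, 0.00585×(-5.14166)=-0.03007, 0.06433×(-2.74377)=-0.17650, 0.12865×(-2.05062)=-0.26382, 0.00585×(-5.14166)=-0.03007, 0.03509×(-3.34990)=-0.11754, 0.01754×(-4.04305)=-0.07093, 0.00585×(-5.14166)=-0.03007, 0.24561×(-1.40399)=-0.34484.
Sum = -1.44475, so H' = 1.445.

1.445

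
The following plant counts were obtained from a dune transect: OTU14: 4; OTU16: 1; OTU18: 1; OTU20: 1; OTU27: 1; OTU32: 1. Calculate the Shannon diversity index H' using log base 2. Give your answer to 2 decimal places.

Total N = 4+1+1+1+1+1 = 9, so the proportions are 0.4444, 0.1111, 0.1111, 0.1111, 0.1111, 0.1111 (working shown to 4 dp, full precision carried).
Each pᵢ log₂ pᵢ term: 0.4444×(-1.1699)=-0.5200, 0.1111×(-3.1699)=-0.3522, 0.1111×(-3.1699)=-0.3522, 0.1111×(-3.1699)=-0.3522, 0.1111×(-3.1699)=-0.3522, 0.1111×(-3.1699)=-0.3522.
Sum = -2.2810, so H' = 2.28.

2.28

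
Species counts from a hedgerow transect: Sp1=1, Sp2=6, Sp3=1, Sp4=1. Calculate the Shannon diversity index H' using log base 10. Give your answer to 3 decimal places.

Total N = 1+6+1+1 = 9, so the proportions are 0.11111, 0.66667, 0.11111, 0.11111 (working shown to 5 dp, full precision carried).
Each pᵢ log₁₀ pᵢ term: 0.11111×(-0.95424)=-0.10603, 0.66667×(-0.17609)=-0.11739, 0.11111×(-0.95424)=-0.10603, 0.11111×(-0.95424)=-0.10603.
Sum = -0.43548, so H' = 0.435.

0.435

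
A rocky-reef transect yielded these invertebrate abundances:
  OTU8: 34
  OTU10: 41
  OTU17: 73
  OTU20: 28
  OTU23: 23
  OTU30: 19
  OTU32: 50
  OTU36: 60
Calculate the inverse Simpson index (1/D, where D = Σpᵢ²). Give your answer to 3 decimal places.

Total N = 34+41+73+28+23+19+50+60 = 328, so the proportions are 0.1036585, 0.125, 0.222561, 0.0853659, 0.070122, 0.0579268, 0.152439, 0.1829268 (working shown to 7 dp, full precision carried).
D = 0.1036585² + 0.125² + 0.222561² + 0.0853659² + 0.070122² + 0.0579268² + 0.152439² + 0.1829268² = 0.0107451 + 0.0156250 + 0.0495334 + 0.0072873 + 0.0049171 + 0.0033555 + 0.0232377 + 0.0334622 = 0.1481633.
So 1/D = 6.74931, i.e. 6.749 to 3 decimal places.

6.749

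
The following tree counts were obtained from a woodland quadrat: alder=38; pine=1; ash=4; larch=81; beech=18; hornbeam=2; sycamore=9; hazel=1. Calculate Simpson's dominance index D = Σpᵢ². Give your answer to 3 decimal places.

Total N = 38+1+4+81+18+2+9+1 = 154, so the proportions are 0.24675, 0.00649, 0.02597, 0.52597, 0.11688, 0.01299, 0.05844, 0.00649 (working shown to 5 dp, full precision carried).
D = 0.24675² + 0.00649² + 0.02597² + 0.52597² + 0.11688² + 0.01299² + 0.05844² + 0.00649² = 0.06089 + 0.00004 + 0.00067 + 0.27665 + 0.01366 + 0.00017 + 0.00342 + 0.00004 = 0.35554.
To 3 decimal places, D = 0.356.

0.356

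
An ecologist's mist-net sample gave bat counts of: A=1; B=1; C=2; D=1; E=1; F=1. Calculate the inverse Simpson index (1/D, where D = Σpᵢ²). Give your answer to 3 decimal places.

Total N = 1+1+2+1+1+1 = 7, so the proportions are 0.1428571, 0.1428571, 0.2857143, 0.1428571, 0.1428571, 0.1428571 (working shown to 7 dp, full precision carried).
D = 0.1428571² + 0.1428571² + 0.2857143² + 0.1428571² + 0.1428571² + 0.1428571² = 0.0204082 + 0.0204082 + 0.0816327 + 0.0204082 + 0.0204082 + 0.0204082 = 0.1836735.
So 1/D = 5.44444, i.e. 5.444 to 3 decimal places.

5.444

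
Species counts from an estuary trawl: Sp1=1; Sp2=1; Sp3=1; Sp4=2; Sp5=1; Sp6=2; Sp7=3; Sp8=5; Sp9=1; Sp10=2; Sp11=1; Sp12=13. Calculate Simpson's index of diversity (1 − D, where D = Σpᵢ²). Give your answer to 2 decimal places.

Total N = 1+1+1+2+1+2+3+5+1+2+1+13 = 33, so the proportions are 0.0303, 0.0303, 0.0303, 0.0606, 0.0303, 0.0606, 0.0909, 0.1515, 0.0303, 0.0606, 0.0303, 0.3939 (working shown to 4 dp, full precision carried).
D = 0.0303² + 0.0303² + 0.0303² + 0.0606² + 0.0303² + 0.0606² + 0.0909² + 0.1515² + 0.0303² + 0.0606² + 0.0303² + 0.3939² = 0.0009 + 0.0009 + 0.0009 + 0.0037 + 0.0009 + 0.0037 + 0.0083 + 0.0230 + 0.0009 + 0.0037 + 0.0009 + 0.1552 = 0.2029.
So 1 − D = 0.7971, i.e. 0.80 to 2 decimal places.

0.80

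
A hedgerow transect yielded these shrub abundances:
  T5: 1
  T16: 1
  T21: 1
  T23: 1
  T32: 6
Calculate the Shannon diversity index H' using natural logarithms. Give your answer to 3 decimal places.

1.228

Total N = 1+1+1+1+6 = 10, so the proportions are 0.1, 0.1, 0.1, 0.1, 0.6 (working shown to 5 dp, full precision carried).
Each pᵢ ln pᵢ term: 0.1×(-2.30259)=-0.23026, 0.1×(-2.30259)=-0.23026, 0.1×(-2.30259)=-0.23026, 0.1×(-2.30259)=-0.23026, 0.6×(-0.51083)=-0.30650.
Sum = -1.22753, so H' = 1.228.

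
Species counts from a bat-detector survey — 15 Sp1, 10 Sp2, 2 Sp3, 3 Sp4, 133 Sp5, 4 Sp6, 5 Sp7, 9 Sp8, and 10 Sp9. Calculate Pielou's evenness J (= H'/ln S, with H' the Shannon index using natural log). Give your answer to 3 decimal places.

0.543

Total N = 15+10+2+3+133+4+5+9+10 = 191, so the proportions are 0.07853, 0.05236, 0.01047, 0.01571, 0.69634, 0.02094, 0.02618, 0.04712, 0.05236 (working shown to 5 dp, full precision carried).
H' = −Σ pᵢ ln pᵢ = −((-0.19981) + (-0.15443) + (-0.04774) + (-0.06524) + (-0.25202) + (-0.08096) + (-0.09536) + (-0.14396) + (-0.15443)) = 1.19396.
With S = 9 species, ln S = 2.19722, so J = 1.19396/2.19722 = 0.54339, i.e. 0.543 to 3 decimal places.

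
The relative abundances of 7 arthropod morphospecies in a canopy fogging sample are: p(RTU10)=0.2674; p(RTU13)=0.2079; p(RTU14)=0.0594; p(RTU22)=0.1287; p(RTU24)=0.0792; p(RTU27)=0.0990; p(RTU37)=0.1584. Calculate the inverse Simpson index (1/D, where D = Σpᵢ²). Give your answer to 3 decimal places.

D = 0.2674² + 0.2079² + 0.0594² + 0.1287² + 0.0792² + 0.099² + 0.1584² = 0.0715028 + 0.0432224 + 0.0035284 + 0.0165637 + 0.0062726 + 0.0098010 + 0.0250906 = 0.1759814 (working shown to 7 dp, full precision carried).
So 1/D = 5.68242, i.e. 5.682 to 3 decimal places.

5.682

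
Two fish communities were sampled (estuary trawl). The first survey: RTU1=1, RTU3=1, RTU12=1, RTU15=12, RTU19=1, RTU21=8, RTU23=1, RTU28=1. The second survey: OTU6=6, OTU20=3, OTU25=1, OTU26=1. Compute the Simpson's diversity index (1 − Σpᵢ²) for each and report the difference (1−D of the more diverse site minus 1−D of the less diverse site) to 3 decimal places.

The first survey: N=26, proportions 0.03846, 0.03846, 0.03846, 0.46154, 0.03846, 0.30769, 0.03846, 0.03846, giving 1−D = 0.68343 (working shown to 5 dp, full precision carried).
The second survey: N=11, proportions 0.54545, 0.27273, 0.09091, 0.09091, giving 1−D = 0.61157.
Difference = |0.68343 − 0.61157| = 0.07186, i.e. 0.072 to 3 decimal places.

0.072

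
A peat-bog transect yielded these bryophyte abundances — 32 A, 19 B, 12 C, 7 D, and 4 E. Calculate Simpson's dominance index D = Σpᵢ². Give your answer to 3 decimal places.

Total N = 32+19+12+7+4 = 74, so the proportions are 0.43243, 0.25676, 0.16216, 0.09459, 0.05405 (working shown to 5 dp, full precision carried).
D = 0.43243² + 0.25676² + 0.16216² + 0.09459² + 0.05405² = 0.18700 + 0.06592 + 0.02630 + 0.00895 + 0.00292 = 0.29109.
To 3 decimal places, D = 0.291.

0.291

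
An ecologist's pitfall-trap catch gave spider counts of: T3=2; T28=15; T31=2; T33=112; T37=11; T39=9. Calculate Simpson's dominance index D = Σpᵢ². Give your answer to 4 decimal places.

Total N = 2+15+2+112+11+9 = 151, so the proportions are 0.013245, 0.099338, 0.013245, 0.741722, 0.072848, 0.059603 (working shown to 6 dp, full precision carried).
D = 0.013245² + 0.099338² + 0.013245² + 0.741722² + 0.072848² + 0.059603² = 0.000175 + 0.009868 + 0.000175 + 0.550151 + 0.005307 + 0.003552 = 0.569229.
To 4 decimal places, D = 0.5692.

0.5692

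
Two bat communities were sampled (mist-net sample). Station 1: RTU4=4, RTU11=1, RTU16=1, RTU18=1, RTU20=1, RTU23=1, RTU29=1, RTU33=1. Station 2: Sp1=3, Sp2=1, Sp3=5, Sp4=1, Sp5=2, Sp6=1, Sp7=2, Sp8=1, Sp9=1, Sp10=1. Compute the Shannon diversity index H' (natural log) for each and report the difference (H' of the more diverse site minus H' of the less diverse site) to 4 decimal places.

Station 1: N=11, proportions 0.363636, 0.090909, 0.090909, 0.090909, 0.090909, 0.090909, 0.090909, 0.090909, giving H' = 1.893788 (working shown to 6 dp, full precision carried).
Station 2: N=18, proportions 0.166667, 0.055556, 0.277778, 0.055556, 0.111111, 0.055556, 0.111111, 0.055556, 0.055556, 0.055556, giving H' = 2.106171.
Difference = |1.893788 − 2.106171| = 0.212383, i.e. 0.2124 to 4 decimal places.

0.2124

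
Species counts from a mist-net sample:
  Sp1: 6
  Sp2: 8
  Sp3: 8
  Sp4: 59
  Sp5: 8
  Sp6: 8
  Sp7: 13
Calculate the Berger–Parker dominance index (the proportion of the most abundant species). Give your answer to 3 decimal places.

0.536

Total N = 6+8+8+59+8+8+13 = 110, so the proportions are 0.05455, 0.07273, 0.07273, 0.53636, 0.07273, 0.07273, 0.11818 (working shown to 5 dp, full precision carried).
The largest proportion is 0.53636, i.e. d = 0.536 to 3 decimal places.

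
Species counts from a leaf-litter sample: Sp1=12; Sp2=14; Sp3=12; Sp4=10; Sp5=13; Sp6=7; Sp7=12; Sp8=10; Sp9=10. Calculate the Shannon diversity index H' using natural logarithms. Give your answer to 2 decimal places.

Total N = 12+14+12+10+13+7+12+10+10 = 100, so the proportions are 0.12, 0.14, 0.12, 0.1, 0.13, 0.07, 0.12, 0.1, 0.1 (working shown to 4 dp, full precision carried).
Each pᵢ ln pᵢ term: 0.12×(-2.1203)=-0.2544, 0.14×(-1.9661)=-0.2753, 0.12×(-2.1203)=-0.2544, 0.1×(-2.3026)=-0.2303, 0.13×(-2.0402)=-0.2652, 0.07×(-2.6593)=-0.1861, 0.12×(-2.1203)=-0.2544, 0.1×(-2.3026)=-0.2303, 0.1×(-2.3026)=-0.2303.
Sum = -2.1807, so H' = 2.18.

2.18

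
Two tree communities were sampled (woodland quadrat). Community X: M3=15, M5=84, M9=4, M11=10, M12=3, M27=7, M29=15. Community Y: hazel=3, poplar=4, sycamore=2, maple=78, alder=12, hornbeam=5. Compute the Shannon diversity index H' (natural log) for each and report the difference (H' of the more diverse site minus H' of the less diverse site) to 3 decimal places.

Community X: N=138, proportions 0.1087, 0.6087, 0.02899, 0.07246, 0.02174, 0.05072, 0.1087, giving H' = 1.31190 (working shown to 5 dp, full precision carried).
Community Y: N=104, proportions 0.02885, 0.03846, 0.01923, 0.75, 0.11538, 0.04808, giving H' = 0.91442.
Difference = |1.31190 − 0.91442| = 0.39748, i.e. 0.397 to 3 decimal places.

0.397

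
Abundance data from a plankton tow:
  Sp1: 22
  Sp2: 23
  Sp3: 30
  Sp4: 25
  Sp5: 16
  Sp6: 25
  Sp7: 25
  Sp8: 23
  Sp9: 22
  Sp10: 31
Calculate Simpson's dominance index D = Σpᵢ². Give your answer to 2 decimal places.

Total N = 22+23+30+25+16+25+25+23+22+31 = 242, so the proportions are 0.0909, 0.095, 0.124, 0.1033, 0.0661, 0.1033, 0.1033, 0.095, 0.0909, 0.1281 (working shown to 4 dp, full precision carried).
D = 0.0909² + 0.095² + 0.124² + 0.1033² + 0.0661² + 0.1033² + 0.1033² + 0.095² + 0.0909² + 0.1281² = 0.0083 + 0.0090 + 0.0154 + 0.0107 + 0.0044 + 0.0107 + 0.0107 + 0.0090 + 0.0083 + 0.0164 = 0.1028.
To 2 decimal places, D = 0.10.

0.10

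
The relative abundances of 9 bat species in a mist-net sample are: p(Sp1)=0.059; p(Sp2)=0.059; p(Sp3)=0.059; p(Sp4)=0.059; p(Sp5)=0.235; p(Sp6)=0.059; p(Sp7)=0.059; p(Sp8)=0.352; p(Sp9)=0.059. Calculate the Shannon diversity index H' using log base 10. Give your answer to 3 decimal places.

Each pᵢ log₁₀ pᵢ term (working shown to 5 dp, full precision carried): 0.059×(-1.22915)=-0.07252, 0.059×(-1.22915)=-0.07252, 0.059×(-1.22915)=-0.07252, 0.059×(-1.22915)=-0.07252, 0.235×(-0.62893)=-0.14780, 0.059×(-1.22915)=-0.07252, 0.059×(-1.22915)=-0.07252, 0.352×(-0.45346)=-0.15962, 0.059×(-1.22915)=-0.07252.
Sum = -0.81505, so H' = 0.815.

0.815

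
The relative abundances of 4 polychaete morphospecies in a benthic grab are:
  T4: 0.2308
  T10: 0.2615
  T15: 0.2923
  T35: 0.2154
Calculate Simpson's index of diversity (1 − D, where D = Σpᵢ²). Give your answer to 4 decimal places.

0.7465

D = 0.2308² + 0.2615² + 0.2923² + 0.2154² = 0.053269 + 0.068382 + 0.085439 + 0.046397 = 0.253487 (working shown to 6 dp, full precision carried).
So 1 − D = 0.746513, i.e. 0.7465 to 4 decimal places.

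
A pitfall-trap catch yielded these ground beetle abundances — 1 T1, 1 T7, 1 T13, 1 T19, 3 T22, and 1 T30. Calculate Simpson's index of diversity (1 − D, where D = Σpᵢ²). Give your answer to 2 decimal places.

0.78

Total N = 1+1+1+1+3+1 = 8, so the proportions are 0.125, 0.125, 0.125, 0.125, 0.375, 0.125 (working shown to 4 dp, full precision carried).
D = 0.125² + 0.125² + 0.125² + 0.125² + 0.375² + 0.125² = 0.0156 + 0.0156 + 0.0156 + 0.0156 + 0.1406 + 0.0156 = 0.2188.
So 1 − D = 0.7812, i.e. 0.78 to 2 decimal places.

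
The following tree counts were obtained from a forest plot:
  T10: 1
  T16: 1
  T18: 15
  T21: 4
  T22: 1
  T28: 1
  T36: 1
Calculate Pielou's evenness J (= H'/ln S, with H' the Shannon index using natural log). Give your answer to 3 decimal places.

Total N = 1+1+15+4+1+1+1 = 24, so the proportions are 0.04167, 0.04167, 0.625, 0.16667, 0.04167, 0.04167, 0.04167 (working shown to 5 dp, full precision carried).
H' = −Σ pᵢ ln pᵢ = −((-0.13242) + (-0.13242) + (-0.29375) + (-0.29863) + (-0.13242) + (-0.13242) + (-0.13242)) = 1.25447.
With S = 7 species, ln S = 1.94591, so J = 1.25447/1.94591 = 0.64467, i.e. 0.645 to 3 decimal places.

0.645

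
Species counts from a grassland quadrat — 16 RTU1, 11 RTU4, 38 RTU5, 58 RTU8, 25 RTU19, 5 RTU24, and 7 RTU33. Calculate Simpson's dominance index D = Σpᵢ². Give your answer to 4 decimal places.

0.2298

Total N = 16+11+38+58+25+5+7 = 160, so the proportions are 0.1, 0.06875, 0.2375, 0.3625, 0.15625, 0.03125, 0.04375 (working shown to 6 dp, full precision carried).
D = 0.1² + 0.06875² + 0.2375² + 0.3625² + 0.15625² + 0.03125² + 0.04375² = 0.010000 + 0.004727 + 0.056406 + 0.131406 + 0.024414 + 0.000977 + 0.001914 = 0.229844.
To 4 decimal places, D = 0.2298.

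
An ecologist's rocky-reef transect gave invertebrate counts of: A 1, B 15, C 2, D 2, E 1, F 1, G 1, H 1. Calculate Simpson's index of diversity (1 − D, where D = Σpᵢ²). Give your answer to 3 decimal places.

Total N = 1+15+2+2+1+1+1+1 = 24, so the proportions are 0.04167, 0.625, 0.08333, 0.08333, 0.04167, 0.04167, 0.04167, 0.04167 (working shown to 5 dp, full precision carried).
D = 0.04167² + 0.625² + 0.08333² + 0.08333² + 0.04167² + 0.04167² + 0.04167² + 0.04167² = 0.00174 + 0.39062 + 0.00694 + 0.00694 + 0.00174 + 0.00174 + 0.00174 + 0.00174 = 0.41319.
So 1 − D = 0.58681, i.e. 0.587 to 3 decimal places.

0.587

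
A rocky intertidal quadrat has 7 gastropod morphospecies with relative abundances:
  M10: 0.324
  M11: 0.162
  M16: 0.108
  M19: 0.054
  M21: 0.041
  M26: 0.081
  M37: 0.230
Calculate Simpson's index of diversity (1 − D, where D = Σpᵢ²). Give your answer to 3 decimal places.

0.793

D = 0.324² + 0.162² + 0.108² + 0.054² + 0.041² + 0.081² + 0.23² = 0.10498 + 0.02624 + 0.01166 + 0.00292 + 0.00168 + 0.00656 + 0.05290 = 0.20694 (working shown to 5 dp, full precision carried).
So 1 − D = 0.79306, i.e. 0.793 to 3 decimal places.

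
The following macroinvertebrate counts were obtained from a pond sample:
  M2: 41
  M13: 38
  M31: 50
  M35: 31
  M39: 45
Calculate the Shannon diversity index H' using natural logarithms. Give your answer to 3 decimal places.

1.597

Total N = 41+38+50+31+45 = 205, so the proportions are 0.2, 0.18537, 0.2439, 0.15122, 0.21951 (working shown to 5 dp, full precision carried).
Each pᵢ ln pᵢ term: 0.2×(-1.60944)=-0.32189, 0.18537×(-1.68542)=-0.31242, 0.2439×(-1.41099)=-0.34414, 0.15122×(-1.88902)=-0.28566, 0.21951×(-1.51635)=-0.33286.
Sum = -1.59696, so H' = 1.597.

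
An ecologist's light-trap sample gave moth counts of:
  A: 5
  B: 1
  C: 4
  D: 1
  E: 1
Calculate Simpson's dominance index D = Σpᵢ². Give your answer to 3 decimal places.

Total N = 5+1+4+1+1 = 12, so the proportions are 0.41667, 0.08333, 0.33333, 0.08333, 0.08333 (working shown to 5 dp, full precision carried).
D = 0.41667² + 0.08333² + 0.33333² + 0.08333² + 0.08333² = 0.17361 + 0.00694 + 0.11111 + 0.00694 + 0.00694 = 0.30556.
To 3 decimal places, D = 0.306.

0.306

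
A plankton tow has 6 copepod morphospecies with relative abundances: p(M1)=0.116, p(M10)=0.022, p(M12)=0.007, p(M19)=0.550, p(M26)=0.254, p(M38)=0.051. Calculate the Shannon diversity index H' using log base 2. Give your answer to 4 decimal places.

1.7273

Each pᵢ log₂ pᵢ term (working shown to 6 dp, full precision carried): 0.116×(-3.107803)=-0.360505, 0.022×(-5.506353)=-0.121140, 0.007×(-7.158429)=-0.050109, 0.55×(-0.862496)=-0.474373, 0.254×(-1.977100)=-0.502183, 0.051×(-4.293359)=-0.218961.
Sum = -1.727272, so H' = 1.7273.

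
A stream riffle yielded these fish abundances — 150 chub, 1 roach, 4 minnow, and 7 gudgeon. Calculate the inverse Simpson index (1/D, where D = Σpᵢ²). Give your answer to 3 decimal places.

1.163

Total N = 150+1+4+7 = 162, so the proportions are 0.925926, 0.006173, 0.024691, 0.04321 (working shown to 6 dp, full precision carried).
D = 0.925926² + 0.006173² + 0.024691² + 0.04321² = 0.857339 + 0.000038 + 0.000610 + 0.001867 = 0.859854.
So 1/D = 1.16299, i.e. 1.163 to 3 decimal places.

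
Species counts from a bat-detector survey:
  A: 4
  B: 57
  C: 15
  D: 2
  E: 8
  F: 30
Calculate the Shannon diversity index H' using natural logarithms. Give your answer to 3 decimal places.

Total N = 4+57+15+2+8+30 = 116, so the proportions are 0.03448, 0.49138, 0.12931, 0.01724, 0.06897, 0.25862 (working shown to 5 dp, full precision carried).
Each pᵢ ln pᵢ term: 0.03448×(-3.36730)=-0.11611, 0.49138×(-0.71054)=-0.34914, 0.12931×(-2.04554)=-0.26451, 0.01724×(-4.06044)=-0.07001, 0.06897×(-2.67415)=-0.18442, 0.25862×(-1.35239)=-0.34976.
Sum = -1.33396, so H' = 1.334.

1.334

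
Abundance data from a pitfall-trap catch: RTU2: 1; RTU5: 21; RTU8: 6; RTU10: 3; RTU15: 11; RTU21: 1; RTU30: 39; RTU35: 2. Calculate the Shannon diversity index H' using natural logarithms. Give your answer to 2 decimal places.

1.47

Total N = 1+21+6+3+11+1+39+2 = 84, so the proportions are 0.0119, 0.25, 0.0714, 0.0357, 0.131, 0.0119, 0.4643, 0.0238 (working shown to 4 dp, full precision carried).
Each pᵢ ln pᵢ term: 0.0119×(-4.4308)=-0.0527, 0.25×(-1.3863)=-0.3466, 0.0714×(-2.6391)=-0.1885, 0.0357×(-3.3322)=-0.1190, 0.131×(-2.0329)=-0.2662, 0.0119×(-4.4308)=-0.0527, 0.4643×(-0.7673)=-0.3562, 0.0238×(-3.7377)=-0.0890.
Sum = -1.4710, so H' = 1.47.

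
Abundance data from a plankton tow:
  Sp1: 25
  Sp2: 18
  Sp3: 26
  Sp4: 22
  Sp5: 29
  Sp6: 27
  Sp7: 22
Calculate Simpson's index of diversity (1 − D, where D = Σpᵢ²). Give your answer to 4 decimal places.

0.8542

Total N = 25+18+26+22+29+27+22 = 169, so the proportions are 0.147929, 0.106509, 0.153846, 0.130178, 0.171598, 0.159763, 0.130178 (working shown to 6 dp, full precision carried).
D = 0.147929² + 0.106509² + 0.153846² + 0.130178² + 0.171598² + 0.159763² + 0.130178² = 0.021883 + 0.011344 + 0.023669 + 0.016946 + 0.029446 + 0.025524 + 0.016946 = 0.145758.
So 1 − D = 0.854242, i.e. 0.8542 to 4 decimal places.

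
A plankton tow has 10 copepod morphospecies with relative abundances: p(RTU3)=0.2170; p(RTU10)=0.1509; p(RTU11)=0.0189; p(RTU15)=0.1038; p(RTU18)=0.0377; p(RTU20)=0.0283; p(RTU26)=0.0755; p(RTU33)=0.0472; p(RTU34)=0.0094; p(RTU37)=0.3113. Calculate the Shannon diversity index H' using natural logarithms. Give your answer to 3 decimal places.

Each pᵢ ln pᵢ term (working shown to 5 dp, full precision carried): 0.217×(-1.52786)=-0.33155, 0.1509×(-1.89114)=-0.28537, 0.0189×(-3.96859)=-0.07501, 0.1038×(-2.26529)=-0.23514, 0.0377×(-3.27810)=-0.12358, 0.0283×(-3.56489)=-0.10089, 0.0755×(-2.58362)=-0.19506, 0.0472×(-3.05336)=-0.14412, 0.0094×(-4.66705)=-0.04387, 0.3113×(-1.16700)=-0.36329.
Sum = -1.89787, so H' = 1.898.

1.898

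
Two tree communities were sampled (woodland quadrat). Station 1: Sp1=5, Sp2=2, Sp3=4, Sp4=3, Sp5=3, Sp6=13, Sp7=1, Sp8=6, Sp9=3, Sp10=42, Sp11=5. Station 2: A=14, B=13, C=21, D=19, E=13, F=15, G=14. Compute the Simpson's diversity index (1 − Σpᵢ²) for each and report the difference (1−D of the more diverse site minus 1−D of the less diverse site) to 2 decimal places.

0.13

Station 1: N=87, proportions 0.0575, 0.023, 0.046, 0.0345, 0.0345, 0.1494, 0.0115, 0.069, 0.0345, 0.4828, 0.0575, giving 1−D = 0.7269 (working shown to 4 dp, full precision carried).
Station 2: N=109, proportions 0.1284, 0.1193, 0.1927, 0.1743, 0.1193, 0.1376, 0.1284, giving 1−D = 0.8521.
Difference = |0.7269 − 0.8521| = 0.1252, i.e. 0.13 to 2 decimal places.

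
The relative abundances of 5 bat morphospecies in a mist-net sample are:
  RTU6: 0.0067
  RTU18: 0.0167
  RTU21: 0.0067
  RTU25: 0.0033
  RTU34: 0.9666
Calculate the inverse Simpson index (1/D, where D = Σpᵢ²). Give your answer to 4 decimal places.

1.0699

D = 0.0067² + 0.0167² + 0.0067² + 0.0033² + 0.9666² = 0.0000449 + 0.0002789 + 0.0000449 + 0.0000109 + 0.9343156 = 0.9346951 (working shown to 7 dp, full precision carried).
So 1/D = 1.069868, i.e. 1.0699 to 4 decimal places.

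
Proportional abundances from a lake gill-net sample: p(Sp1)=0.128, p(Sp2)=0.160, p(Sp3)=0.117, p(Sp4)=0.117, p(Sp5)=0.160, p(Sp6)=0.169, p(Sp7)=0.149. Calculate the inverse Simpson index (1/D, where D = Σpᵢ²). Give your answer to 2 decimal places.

D = 0.128² + 0.16² + 0.117² + 0.117² + 0.16² + 0.169² + 0.149² = 0.016384 + 0.025600 + 0.013689 + 0.013689 + 0.025600 + 0.028561 + 0.022201 = 0.145724 (working shown to 6 dp, full precision carried).
So 1/D = 6.8623, i.e. 6.86 to 2 decimal places.

6.86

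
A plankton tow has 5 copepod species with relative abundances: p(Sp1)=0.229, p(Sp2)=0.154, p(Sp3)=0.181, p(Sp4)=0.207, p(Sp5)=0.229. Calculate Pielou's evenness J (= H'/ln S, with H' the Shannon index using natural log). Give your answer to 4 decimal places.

0.9933

H' = −Σ pᵢ ln pᵢ = −((-0.337554) + (-0.288104) + (-0.309376) + (-0.326033) + (-0.337554)) = 1.598619 (working shown to 6 dp, full precision carried).
With S = 5 species, ln S = 1.609438, so J = 1.598619/1.609438 = 0.993278, i.e. 0.9933 to 4 decimal places.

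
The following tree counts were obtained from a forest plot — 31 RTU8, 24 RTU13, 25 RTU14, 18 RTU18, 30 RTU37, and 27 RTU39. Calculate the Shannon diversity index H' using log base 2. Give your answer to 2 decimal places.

Total N = 31+24+25+18+30+27 = 155, so the proportions are 0.2, 0.1548, 0.1613, 0.1161, 0.1935, 0.1742 (working shown to 4 dp, full precision carried).
Each pᵢ log₂ pᵢ term: 0.2×(-2.3219)=-0.4644, 0.1548×(-2.6912)=-0.4167, 0.1613×(-2.6323)=-0.4246, 0.1161×(-3.1062)=-0.3607, 0.1935×(-2.3692)=-0.4586, 0.1742×(-2.5212)=-0.4392.
Sum = -2.5641, so H' = 2.56.

2.56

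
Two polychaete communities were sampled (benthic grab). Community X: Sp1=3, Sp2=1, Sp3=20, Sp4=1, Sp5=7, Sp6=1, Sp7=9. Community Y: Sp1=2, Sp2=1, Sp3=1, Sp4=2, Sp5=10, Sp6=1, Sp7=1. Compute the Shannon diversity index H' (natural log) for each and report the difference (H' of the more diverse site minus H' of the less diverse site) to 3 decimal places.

Community X: N=42, proportions 0.07143, 0.02381, 0.47619, 0.02381, 0.16667, 0.02381, 0.21429, giving H' = 1.43751 (working shown to 5 dp, full precision carried).
Community Y: N=18, proportions 0.11111, 0.05556, 0.05556, 0.11111, 0.55556, 0.05556, 0.05556, giving H' = 1.45713.
Difference = |1.43751 − 1.45713| = 0.01962, i.e. 0.020 to 3 decimal places.

0.020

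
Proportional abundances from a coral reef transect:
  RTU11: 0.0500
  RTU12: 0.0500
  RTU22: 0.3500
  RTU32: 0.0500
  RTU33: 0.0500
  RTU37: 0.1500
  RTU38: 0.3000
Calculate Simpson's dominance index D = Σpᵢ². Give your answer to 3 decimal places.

0.245

D = 0.05² + 0.05² + 0.35² + 0.05² + 0.05² + 0.15² + 0.3² = 0.00250 + 0.00250 + 0.12250 + 0.00250 + 0.00250 + 0.02250 + 0.09000 = 0.24500 (working shown to 5 dp, full precision carried).
To 3 decimal places, D = 0.245.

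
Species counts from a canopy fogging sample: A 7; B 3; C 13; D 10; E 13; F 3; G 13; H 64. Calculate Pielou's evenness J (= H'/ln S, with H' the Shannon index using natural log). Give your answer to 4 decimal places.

0.7631

Total N = 7+3+13+10+13+3+13+64 = 126, so the proportions are 0.055556, 0.02381, 0.103175, 0.079365, 0.103175, 0.02381, 0.103175, 0.507937 (working shown to 6 dp, full precision carried).
H' = −Σ pᵢ ln pᵢ = −((-0.160576) + (-0.088992) + (-0.234344) + (-0.201087) + (-0.234344) + (-0.088992) + (-0.234344) + (-0.344076)) = 1.586755.
With S = 8 species, ln S = 2.079442, so J = 1.586755/2.079442 = 0.763068, i.e. 0.7631 to 4 decimal places.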